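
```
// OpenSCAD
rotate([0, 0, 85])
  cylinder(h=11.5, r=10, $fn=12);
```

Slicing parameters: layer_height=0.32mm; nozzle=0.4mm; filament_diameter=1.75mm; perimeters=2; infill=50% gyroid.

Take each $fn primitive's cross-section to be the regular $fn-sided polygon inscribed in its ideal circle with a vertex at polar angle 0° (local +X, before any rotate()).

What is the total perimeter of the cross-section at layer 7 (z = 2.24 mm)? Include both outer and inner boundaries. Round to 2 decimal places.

62.12 mm

At z = 2.24 mm: the r=10 cylinder gives a regular 12-gon of circumradius 10 (constant along its height) (perimeter = 2·12·10.000·sin(180°/12) = 62.12 mm); (rotated 85° about Z; rotation is an isometry so areas/perimeters/island counts are preserved). Overall, the cross-section is a single solid region. Total boundary length (outer) = 62.12 mm.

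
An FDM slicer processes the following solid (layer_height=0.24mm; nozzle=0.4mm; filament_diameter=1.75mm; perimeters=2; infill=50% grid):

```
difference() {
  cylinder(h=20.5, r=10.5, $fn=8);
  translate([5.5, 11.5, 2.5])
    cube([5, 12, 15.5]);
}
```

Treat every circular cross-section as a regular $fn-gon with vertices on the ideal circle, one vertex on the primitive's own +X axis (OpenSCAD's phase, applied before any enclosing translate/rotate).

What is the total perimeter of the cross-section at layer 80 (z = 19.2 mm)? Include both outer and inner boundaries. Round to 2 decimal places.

At z = 19.2 mm: the r=10.5 cylinder contributes a regular 8-gon of circumradius 10.5 (perimeter = 2·8·10.500·sin(180°/8) = 64.29 mm); the cube at (5.5, 11.5) is absent (z outside [2.5, 18]); Subtracting the remaining from the first: none of the subtracted shapes is present at this height, so the r=10.5 cylinder is unchanged — boundary = 64.29 mm. Overall, the cross-section is a single solid region. Total boundary length (outer) = 64.29 mm.

64.29 mm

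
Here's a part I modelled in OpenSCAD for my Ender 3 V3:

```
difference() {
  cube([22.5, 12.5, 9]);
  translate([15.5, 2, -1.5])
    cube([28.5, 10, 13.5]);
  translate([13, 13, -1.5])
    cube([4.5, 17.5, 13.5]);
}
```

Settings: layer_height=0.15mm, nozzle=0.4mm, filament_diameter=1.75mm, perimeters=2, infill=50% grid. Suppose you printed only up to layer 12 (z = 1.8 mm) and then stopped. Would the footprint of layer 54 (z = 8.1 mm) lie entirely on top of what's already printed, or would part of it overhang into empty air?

Compare the two slices. At z = 1.8: the cube (footprint 22.5×12.5) is included at this height (area 281.25 mm²); the 28.5×10 cube at (15.5, 2) contributes its full rectangle (area 285.00 mm²); the cube at (13, 13) is present — its section is the full 4.5×17.5 rectangle (area 78.75 mm²); After the difference (first − rest): starting from the 22.5×12.5 cube (281.25 mm²), the 28.5×10 cube at (15.5, 2) partially overlaps it — only the 70.00 mm² overlap (of its 285.00 mm²) is removed, clipping the outline; the 4.5×17.5 cube at (13, 13) misses the remaining region (no effect) — area = 211.25 mm². At z = 8.1: the 22.5×12.5 cube contributes its full rectangle (area 281.25 mm²); the cube at (15.5, 2) is present — its section is the full 28.5×10 rectangle (area 285.00 mm²); the 4.5×17.5 cube at (13, 13) contributes its full rectangle (area 78.75 mm²); Subtracting the remaining from the first: starting from the 22.5×12.5 cube (281.25 mm²), the 28.5×10 cube at (15.5, 2) partially overlaps it — only the 70.00 mm² overlap (of its 285.00 mm²) is removed, clipping the outline; the 4.5×17.5 cube at (13, 13) misses the remaining region (no effect) — area = 211.25 mm². Checking containment: the cross-section at z = 8.1 is a subset of the cross-section at z = 1.8.

entirely on top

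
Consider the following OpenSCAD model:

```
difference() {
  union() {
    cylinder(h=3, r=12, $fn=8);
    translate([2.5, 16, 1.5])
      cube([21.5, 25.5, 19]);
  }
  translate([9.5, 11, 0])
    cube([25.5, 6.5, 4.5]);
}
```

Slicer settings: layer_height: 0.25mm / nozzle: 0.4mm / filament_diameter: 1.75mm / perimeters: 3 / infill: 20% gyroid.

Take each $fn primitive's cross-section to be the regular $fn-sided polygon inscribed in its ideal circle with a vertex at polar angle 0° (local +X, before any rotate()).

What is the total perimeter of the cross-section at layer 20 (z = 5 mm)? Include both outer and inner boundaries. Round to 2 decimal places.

At z = 5 mm: the cylinder does not reach this height (z outside [0, 3]); the cube at (2.5, 16) (footprint 21.5×25.5) is included at this height (perimeter 94.00 mm); Merging all regions: only the 21.5×25.5 cube at (2.5, 16) is present, so the union is just that shape — boundary = 94.00 mm; the cube at (9.5, 11) is absent (z outside [0, 4.5]); Subtracting the remaining from the first: none of the subtracted shapes is present at this height, so that combined region is unchanged — boundary = 94.00 mm. Overall, the cross-section is a single solid region. Total boundary length (outer) = 94.00 mm.

94.00 mm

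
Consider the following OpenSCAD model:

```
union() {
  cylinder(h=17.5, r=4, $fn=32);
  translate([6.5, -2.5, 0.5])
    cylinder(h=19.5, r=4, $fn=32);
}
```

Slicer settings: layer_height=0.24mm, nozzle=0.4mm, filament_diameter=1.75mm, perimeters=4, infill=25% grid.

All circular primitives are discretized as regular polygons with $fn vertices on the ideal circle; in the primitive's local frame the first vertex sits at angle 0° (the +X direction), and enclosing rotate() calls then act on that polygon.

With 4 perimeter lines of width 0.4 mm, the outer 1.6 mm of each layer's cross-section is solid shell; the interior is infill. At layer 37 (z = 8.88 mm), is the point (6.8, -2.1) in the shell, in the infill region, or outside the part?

At z = 8.88 mm: the r=4 cylinder gives a regular 32-gon of circumradius 4 (constant along its height); the r=4 cylinder at (6.5, -2.5) gives a regular 32-gon of circumradius 4 (constant along its height); Merging all regions: the regions partially overlap (shared area 2.65 mm²), so overlapping operands fuse into one piece — 1 connected region. Overall, the cross-section is a single solid region. The nearest boundary edge runs (8.72, 0.83)→(9.33, 0.33); distance from the point to it = 3.48 mm. The point is inside the cross-section and 3.48 mm from the nearest boundary — more than the 1.6 mm shell width (4 × 0.4), so it's in the infill interior.

infill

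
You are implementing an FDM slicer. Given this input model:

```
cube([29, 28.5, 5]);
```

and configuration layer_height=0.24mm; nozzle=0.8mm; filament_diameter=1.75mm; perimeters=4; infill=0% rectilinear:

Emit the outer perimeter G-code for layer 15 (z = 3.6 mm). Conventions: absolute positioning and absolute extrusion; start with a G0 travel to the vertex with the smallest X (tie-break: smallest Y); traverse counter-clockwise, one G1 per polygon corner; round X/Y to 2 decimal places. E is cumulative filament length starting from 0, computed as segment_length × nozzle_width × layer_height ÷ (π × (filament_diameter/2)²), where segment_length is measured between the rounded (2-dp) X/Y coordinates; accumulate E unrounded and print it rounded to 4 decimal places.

G0 X0.00 Y0.00 Z3.60
G1 X29.00 Y0.00 E2.3149
G1 X29.00 Y28.50 E4.5899
G1 X0.00 Y28.50 E6.9048
G1 X0.00 Y0.00 E9.1798

At z = 3.6 mm: the 29×28.5 cube contributes its full rectangle. The outline is a single polygon with 4 vertices. Extrusion per mm of travel: 0.8 × 0.24 / (π × 0.875²) = 0.079824. Accumulating E over each segment gives final E = 9.1798.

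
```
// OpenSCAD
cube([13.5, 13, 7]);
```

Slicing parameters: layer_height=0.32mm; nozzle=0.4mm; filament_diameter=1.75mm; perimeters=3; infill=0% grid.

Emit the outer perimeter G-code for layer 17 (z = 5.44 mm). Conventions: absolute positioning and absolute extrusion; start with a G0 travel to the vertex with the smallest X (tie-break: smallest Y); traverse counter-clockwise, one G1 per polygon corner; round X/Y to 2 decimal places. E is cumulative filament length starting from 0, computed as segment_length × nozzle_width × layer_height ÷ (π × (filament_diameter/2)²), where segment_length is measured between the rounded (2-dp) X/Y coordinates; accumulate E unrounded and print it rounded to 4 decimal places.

At z = 5.44 mm: the 13.5×13 cube contributes its full rectangle. The outline is a single polygon with 4 vertices. Extrusion per mm of travel: 0.4 × 0.32 / (π × 0.875²) = 0.053216. Accumulating E over each segment gives final E = 2.8205.

G0 X0.00 Y0.00 Z5.44
G1 X13.50 Y0.00 E0.7184
G1 X13.50 Y13.00 E1.4102
G1 X0.00 Y13.00 E2.1286
G1 X0.00 Y0.00 E2.8205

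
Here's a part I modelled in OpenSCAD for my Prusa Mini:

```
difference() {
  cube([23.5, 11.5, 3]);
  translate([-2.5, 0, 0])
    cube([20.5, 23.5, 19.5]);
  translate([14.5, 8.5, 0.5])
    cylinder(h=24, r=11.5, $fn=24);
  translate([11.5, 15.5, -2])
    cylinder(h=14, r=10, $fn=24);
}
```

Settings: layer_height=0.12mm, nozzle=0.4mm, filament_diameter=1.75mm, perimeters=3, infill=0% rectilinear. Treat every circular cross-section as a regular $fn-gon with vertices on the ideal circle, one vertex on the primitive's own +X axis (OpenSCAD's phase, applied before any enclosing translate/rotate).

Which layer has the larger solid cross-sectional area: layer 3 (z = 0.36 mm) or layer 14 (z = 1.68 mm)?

Layer 3 (z = 0.36): the 23.5×11.5 cube contributes its full rectangle (area 270.25 mm²); the 20.5×23.5 cube at (-2.5, 0) contributes its full rectangle (area 481.75 mm²); the cylinder at (14.5, 8.5) is absent (z outside [0.5, 24.5]); the cylinder at (11.5, 15.5): section is a regular 24-gon, circumradius r=10 (area = (24/2)·10.000²·sin(360°/24) = 310.58 mm²); Subtracting the remaining from the first: starting from the 23.5×11.5 cube (270.25 mm²), the 20.5×23.5 cube at (-2.5, 0) partially overlaps it — only the 207.00 mm² overlap (of its 481.75 mm²) is removed, clipping the outline; the r=10 cylinder at (11.5, 15.5) partially overlaps it — only the 5.32 mm² overlap (of its 310.58 mm²) is removed, clipping the outline — area = 57.93 mm². So its area = 57.93 mm². Layer 14 (z = 1.68): the cube is present — its section is the full 23.5×11.5 rectangle (area 270.25 mm²); the cube at (-2.5, 0) is present — its section is the full 20.5×23.5 rectangle (area 481.75 mm²); the cylinder at (14.5, 8.5): section is a regular 24-gon, circumradius r=11.5 (area = (24/2)·11.500²·sin(360°/24) = 410.75 mm²); the cylinder at (11.5, 15.5): section is a regular 24-gon, circumradius r=10 (area = (24/2)·10.000²·sin(360°/24) = 310.58 mm²); After the difference (first − rest): starting from the 23.5×11.5 cube (270.25 mm²), the 20.5×23.5 cube at (-2.5, 0) partially overlaps it — only the 207.00 mm² overlap (of its 481.75 mm²) is removed, clipping the outline; the r=11.5 cylinder at (14.5, 8.5) partially overlaps it — only the 62.35 mm² overlap (of its 410.75 mm²) is removed, clipping the outline; the r=10 cylinder at (11.5, 15.5) misses the remaining region (no effect) — area = 0.90 mm². So its area = 0.90 mm². Layer 3 is larger (57.93 vs 0.90 mm²).

layer 3 (z = 0.36 mm)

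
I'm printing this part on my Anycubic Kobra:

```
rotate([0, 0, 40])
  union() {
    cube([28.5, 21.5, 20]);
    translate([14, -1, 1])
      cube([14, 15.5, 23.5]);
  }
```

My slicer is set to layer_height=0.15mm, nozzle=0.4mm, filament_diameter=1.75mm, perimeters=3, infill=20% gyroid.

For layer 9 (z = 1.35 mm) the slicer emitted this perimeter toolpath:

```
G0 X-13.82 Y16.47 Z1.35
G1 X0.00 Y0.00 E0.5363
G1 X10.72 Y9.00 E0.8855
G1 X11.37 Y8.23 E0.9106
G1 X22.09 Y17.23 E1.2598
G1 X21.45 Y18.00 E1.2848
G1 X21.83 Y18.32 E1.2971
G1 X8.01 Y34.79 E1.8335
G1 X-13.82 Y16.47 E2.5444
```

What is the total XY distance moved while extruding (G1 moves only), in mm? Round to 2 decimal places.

102.00 mm

Sum the Euclidean lengths of each G1 segment: total = 102.00 mm.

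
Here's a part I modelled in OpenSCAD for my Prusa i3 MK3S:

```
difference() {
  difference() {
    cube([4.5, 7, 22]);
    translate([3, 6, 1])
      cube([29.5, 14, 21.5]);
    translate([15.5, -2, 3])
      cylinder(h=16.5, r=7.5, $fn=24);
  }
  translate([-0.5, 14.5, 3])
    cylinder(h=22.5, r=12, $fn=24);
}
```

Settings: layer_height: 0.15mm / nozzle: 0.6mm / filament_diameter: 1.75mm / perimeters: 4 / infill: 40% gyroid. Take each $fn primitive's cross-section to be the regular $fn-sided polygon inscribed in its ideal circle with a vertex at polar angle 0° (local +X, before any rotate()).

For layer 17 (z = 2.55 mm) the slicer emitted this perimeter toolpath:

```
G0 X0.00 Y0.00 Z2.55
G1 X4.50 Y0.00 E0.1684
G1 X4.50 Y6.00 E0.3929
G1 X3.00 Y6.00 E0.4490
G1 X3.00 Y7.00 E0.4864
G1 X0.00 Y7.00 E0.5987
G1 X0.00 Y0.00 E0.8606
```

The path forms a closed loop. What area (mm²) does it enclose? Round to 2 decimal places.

Apply the shoelace formula to the sequence of (X, Y) vertices; enclosed area = 30.00 mm².

30.00 mm²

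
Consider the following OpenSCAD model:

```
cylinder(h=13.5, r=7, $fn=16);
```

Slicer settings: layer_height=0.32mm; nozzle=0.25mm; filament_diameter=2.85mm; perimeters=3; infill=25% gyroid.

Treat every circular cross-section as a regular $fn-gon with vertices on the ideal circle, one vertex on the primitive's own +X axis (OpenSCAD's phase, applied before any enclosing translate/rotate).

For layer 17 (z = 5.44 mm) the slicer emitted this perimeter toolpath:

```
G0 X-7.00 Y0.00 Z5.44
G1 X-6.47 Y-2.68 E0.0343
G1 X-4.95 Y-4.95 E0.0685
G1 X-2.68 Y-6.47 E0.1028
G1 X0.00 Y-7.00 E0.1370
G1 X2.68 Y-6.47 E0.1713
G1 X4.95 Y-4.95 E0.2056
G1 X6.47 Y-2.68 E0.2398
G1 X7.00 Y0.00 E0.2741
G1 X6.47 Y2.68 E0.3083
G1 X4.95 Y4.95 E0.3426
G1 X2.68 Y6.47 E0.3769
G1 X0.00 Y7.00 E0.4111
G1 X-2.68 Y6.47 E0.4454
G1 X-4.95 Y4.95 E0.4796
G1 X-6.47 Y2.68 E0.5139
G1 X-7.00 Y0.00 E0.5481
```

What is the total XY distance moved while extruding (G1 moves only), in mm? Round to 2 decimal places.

Sum the Euclidean lengths of each G1 segment: total = 43.71 mm.

43.71 mm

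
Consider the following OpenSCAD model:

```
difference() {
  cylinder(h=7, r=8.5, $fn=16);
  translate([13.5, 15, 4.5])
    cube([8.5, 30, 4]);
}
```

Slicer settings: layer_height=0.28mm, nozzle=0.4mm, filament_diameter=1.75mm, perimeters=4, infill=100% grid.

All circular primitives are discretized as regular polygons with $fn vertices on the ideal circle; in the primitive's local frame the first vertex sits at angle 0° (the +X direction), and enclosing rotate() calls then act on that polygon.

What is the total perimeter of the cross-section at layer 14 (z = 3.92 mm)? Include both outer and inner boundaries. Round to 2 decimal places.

53.06 mm

At z = 3.92 mm: the r=8.5 cylinder contributes a regular 16-gon of circumradius 8.5 (perimeter = 2·16·8.500·sin(180°/16) = 53.06 mm); the cube at (13.5, 15) does not reach this height (z outside [4.5, 8.5]); Taking the first minus the rest: none of the subtracted shapes is present at this height, so the r=8.5 cylinder is unchanged — boundary = 53.06 mm. Overall, the cross-section is a single solid region. Total boundary length (outer) = 53.06 mm.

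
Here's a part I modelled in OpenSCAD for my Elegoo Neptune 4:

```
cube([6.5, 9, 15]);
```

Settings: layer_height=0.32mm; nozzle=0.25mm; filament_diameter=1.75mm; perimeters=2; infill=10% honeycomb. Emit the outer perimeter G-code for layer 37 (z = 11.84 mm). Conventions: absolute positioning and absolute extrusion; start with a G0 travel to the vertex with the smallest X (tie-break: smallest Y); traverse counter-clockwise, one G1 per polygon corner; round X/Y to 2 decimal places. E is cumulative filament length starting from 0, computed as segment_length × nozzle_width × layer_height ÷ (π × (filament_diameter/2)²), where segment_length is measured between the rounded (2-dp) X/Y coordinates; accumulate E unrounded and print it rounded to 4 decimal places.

G0 X0.00 Y0.00 Z11.84
G1 X6.50 Y0.00 E0.2162
G1 X6.50 Y9.00 E0.5155
G1 X0.00 Y9.00 E0.7317
G1 X0.00 Y0.00 E1.0311

At z = 11.84 mm: the cube (footprint 6.5×9) is included at this height. The outline is a single polygon with 4 vertices. Extrusion per mm of travel: 0.25 × 0.32 / (π × 0.875²) = 0.033260. Accumulating E over each segment gives final E = 1.0311.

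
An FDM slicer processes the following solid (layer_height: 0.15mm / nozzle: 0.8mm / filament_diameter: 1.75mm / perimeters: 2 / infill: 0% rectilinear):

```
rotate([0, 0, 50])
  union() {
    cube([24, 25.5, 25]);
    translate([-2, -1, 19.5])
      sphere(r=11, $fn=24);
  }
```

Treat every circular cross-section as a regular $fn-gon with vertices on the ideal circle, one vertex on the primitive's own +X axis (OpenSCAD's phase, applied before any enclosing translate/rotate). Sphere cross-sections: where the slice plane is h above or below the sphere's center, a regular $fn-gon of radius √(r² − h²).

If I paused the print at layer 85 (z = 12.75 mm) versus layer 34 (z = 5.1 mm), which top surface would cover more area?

Layer 85 (z = 12.75): the cube (footprint 24×25.5) is included at this height (area 612.00 mm²); the r=11 sphere at (-2, -1) slices to a regular 24-gon of circumradius 8.685 (√(r²−h²) with h=6.75 from center) (area = (24/2)·8.685²·sin(360°/24) = 234.30 mm²); Merging all regions: the regions partially overlap — summed areas 846.30 mm² minus the doubly-counted overlap 34.85 mm² gives 811.45 mm² — area = 811.45 mm²; (rotated 50° about Z; rotation is an isometry so areas/perimeters/island counts are preserved). So its area = 811.45 mm². Layer 34 (z = 5.1): the cube is present — its section is the full 24×25.5 rectangle (area 612.00 mm²); the sphere at (-2, -1) is not intersected at this z (|z−center|=14.400 > r=11); Merging all regions: only the 24×25.5 cube is present, so the union is just that shape — area = 612.00 mm²; (whole slice rotated 50° about Z — lengths, areas and connectivity unchanged). So its area = 612.00 mm². Layer 85 is larger (811.45 vs 612.00 mm²).

layer 85 (z = 12.75 mm)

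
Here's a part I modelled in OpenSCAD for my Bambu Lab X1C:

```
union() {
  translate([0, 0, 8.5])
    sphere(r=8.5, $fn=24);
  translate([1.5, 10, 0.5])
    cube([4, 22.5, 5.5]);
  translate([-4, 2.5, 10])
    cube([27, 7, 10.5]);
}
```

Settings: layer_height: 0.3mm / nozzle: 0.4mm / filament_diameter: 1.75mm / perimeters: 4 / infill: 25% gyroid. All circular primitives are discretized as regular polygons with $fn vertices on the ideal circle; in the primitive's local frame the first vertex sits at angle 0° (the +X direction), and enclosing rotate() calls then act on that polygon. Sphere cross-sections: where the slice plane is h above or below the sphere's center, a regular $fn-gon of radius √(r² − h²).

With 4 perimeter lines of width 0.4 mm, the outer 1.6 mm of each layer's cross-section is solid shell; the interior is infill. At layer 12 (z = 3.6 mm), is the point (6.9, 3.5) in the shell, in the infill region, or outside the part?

At z = 3.6 mm: the r=8.5 sphere slices to a regular 24-gon of circumradius 6.946 (√(r²−h²) with h=4.9 from center); the cube at (1.5, 10) is present — its section is the full 4×22.5 rectangle; the cube at (-4, 2.5) is absent (z outside [10, 20.5]); Merging all regions: the 2 present regions are separate (no shared area or edge), so areas and boundary lengths simply add and each stays a separate island — 2 connected regions. Overall, the cross-section has 2 separate islands. The nearest boundary edge runs (6.01, 3.47)→(6.71, 1.80); distance from the point to it = 0.83 mm. The point is not inside any of the regions above, so it lies outside the cross-section (0.83 mm from the nearest boundary).

outside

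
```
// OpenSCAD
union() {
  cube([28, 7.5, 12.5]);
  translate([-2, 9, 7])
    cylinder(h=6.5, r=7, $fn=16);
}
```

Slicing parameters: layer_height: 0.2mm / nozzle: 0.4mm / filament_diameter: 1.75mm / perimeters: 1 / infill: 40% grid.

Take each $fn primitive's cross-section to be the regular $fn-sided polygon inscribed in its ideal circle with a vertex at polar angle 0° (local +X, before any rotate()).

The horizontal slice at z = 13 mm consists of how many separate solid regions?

1

At z = 13 mm: the cube is not intersected at this z (z outside [0, 12.5]); the r=7 cylinder at (-2, 9) gives a regular 16-gon of circumradius 7 (constant along its height); Taking the union: only the r=7 cylinder at (-2, 9) is present, so the union is just that shape — 1 connected region. The result has 1 disconnected region.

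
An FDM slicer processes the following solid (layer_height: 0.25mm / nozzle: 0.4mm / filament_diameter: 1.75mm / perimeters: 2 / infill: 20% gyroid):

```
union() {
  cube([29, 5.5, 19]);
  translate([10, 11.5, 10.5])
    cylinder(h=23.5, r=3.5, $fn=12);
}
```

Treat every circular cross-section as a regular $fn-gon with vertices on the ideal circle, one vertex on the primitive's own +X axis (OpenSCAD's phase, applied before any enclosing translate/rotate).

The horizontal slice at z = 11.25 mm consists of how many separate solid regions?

2

At z = 11.25 mm: the cube is present — its section is the full 29×5.5 rectangle; the cylinder at (10, 11.5): section is a regular 12-gon, circumradius r=3.5; Taking the union: the 2 present regions are separate (no shared area or edge), so areas and boundary lengths simply add and each stays a separate island — 2 connected regions. The result has 2 disconnected regions.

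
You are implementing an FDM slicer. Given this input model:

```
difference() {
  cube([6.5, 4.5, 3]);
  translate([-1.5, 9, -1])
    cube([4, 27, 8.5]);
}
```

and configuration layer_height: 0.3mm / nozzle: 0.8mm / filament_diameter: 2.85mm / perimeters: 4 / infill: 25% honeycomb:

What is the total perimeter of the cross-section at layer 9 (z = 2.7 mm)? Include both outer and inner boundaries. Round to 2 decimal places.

22.00 mm

At z = 2.7 mm: the cube (footprint 6.5×4.5) is included at this height (perimeter 22.00 mm); the cube at (-1.5, 9) is present — its section is the full 4×27 rectangle (perimeter 62.00 mm); After the difference (first − rest): starting from the 6.5×4.5 cube, the 4×27 cube at (-1.5, 9) misses the remaining region (no effect) — boundary = 22.00 mm. Overall, the cross-section is a single solid region. Total boundary length (outer) = 22.00 mm.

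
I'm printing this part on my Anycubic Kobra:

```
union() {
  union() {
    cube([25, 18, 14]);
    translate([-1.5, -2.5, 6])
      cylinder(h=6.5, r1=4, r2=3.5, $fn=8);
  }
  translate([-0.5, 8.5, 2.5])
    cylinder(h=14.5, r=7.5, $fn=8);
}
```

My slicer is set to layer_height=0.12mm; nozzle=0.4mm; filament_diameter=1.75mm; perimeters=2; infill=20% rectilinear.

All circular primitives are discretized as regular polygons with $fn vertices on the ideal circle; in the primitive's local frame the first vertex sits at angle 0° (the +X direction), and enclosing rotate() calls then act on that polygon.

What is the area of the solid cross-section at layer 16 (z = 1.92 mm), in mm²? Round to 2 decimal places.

At z = 1.92 mm: the 25×18 cube contributes its full rectangle (area 450.00 mm²); the cone at (-1.5, -2.5) does not reach this height (z outside [6, 12.5]); Taking the union: only the 25×18 cube is present, so the union is just that shape — area = 450.00 mm²; the cylinder at (-0.5, 8.5) does not reach this height (z outside [2.5, 17]); Combining (union): only that combined region is present, so the union is just that shape — area = 450.00 mm². Overall, the cross-section is a single solid region. Net area = 450.00 mm².

450.00 mm²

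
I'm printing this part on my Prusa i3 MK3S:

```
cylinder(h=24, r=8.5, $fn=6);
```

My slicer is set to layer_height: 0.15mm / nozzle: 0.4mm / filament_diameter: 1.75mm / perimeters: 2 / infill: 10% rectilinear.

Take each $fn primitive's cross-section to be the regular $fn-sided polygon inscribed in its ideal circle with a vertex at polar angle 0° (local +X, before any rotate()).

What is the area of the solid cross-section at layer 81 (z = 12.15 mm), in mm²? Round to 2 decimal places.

At z = 12.15 mm: the r=8.5 cylinder contributes a regular 6-gon of circumradius 8.5 (area = (6/2)·8.500²·sin(360°/6) = 187.71 mm²). Overall, the cross-section is a single solid region. Net area = 187.71 mm².

187.71 mm²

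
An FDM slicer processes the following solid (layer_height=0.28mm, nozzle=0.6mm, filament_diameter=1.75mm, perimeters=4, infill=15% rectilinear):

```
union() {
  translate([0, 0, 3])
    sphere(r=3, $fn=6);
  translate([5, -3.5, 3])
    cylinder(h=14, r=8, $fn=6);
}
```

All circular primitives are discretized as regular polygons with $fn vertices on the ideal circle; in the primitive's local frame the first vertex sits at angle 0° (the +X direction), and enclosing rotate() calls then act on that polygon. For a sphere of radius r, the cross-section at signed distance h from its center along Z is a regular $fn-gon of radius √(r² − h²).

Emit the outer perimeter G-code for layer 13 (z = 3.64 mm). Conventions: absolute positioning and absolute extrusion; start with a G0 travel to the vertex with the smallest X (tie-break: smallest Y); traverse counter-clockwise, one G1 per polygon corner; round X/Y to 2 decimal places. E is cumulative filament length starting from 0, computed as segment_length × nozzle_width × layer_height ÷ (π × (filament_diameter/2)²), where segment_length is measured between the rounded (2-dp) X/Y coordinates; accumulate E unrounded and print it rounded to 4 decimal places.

At z = 3.64 mm: the sphere: section is a regular 6-gon, circumradius = √(r²−h²) = √(3²−0.64²) = 2.931; the cylinder at (5, -3.5): section is a regular 6-gon, circumradius r=8; Taking the union: the regions partially overlap (shared area 15.72 mm²), so overlapping operands fuse into one piece — 1 connected region. The outline is a single polygon with 10 vertices. Extrusion per mm of travel: 0.6 × 0.28 / (π × 0.875²) = 0.069846. Accumulating E over each segment gives final E = 3.4893.

G0 X-3.00 Y-3.50 Z3.64
G1 X1.00 Y-10.43 E0.5589
G1 X9.00 Y-10.43 E1.1176
G1 X13.00 Y-3.50 E1.6765
G1 X9.00 Y3.43 E2.2354
G1 X1.00 Y3.43 E2.7942
G1 X0.49 Y2.54 E2.8658
G1 X-1.47 Y2.54 E3.0027
G1 X-2.93 Y0.00 E3.2074
G1 X-1.96 Y-1.69 E3.3435
G1 X-3.00 Y-3.50 E3.4893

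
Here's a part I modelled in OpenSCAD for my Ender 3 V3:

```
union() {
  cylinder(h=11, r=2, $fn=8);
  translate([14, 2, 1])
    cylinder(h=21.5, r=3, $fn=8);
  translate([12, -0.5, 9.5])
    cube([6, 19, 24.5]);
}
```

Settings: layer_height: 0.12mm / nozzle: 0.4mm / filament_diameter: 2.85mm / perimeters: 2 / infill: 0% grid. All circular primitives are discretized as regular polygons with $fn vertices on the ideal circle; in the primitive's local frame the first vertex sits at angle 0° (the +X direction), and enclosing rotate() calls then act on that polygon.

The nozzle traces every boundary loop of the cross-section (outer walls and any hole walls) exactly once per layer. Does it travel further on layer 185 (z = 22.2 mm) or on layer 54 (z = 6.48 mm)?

layer 185 (z = 22.2 mm)

Layer 185 (z = 22.2): the cylinder is not intersected at this z (z outside [0, 11]); the cylinder at (14, 2): section is a regular 8-gon, circumradius r=3 (perimeter = 2·8·3.000·sin(180°/8) = 18.37 mm); the cube at (12, -0.5) is present — its section is the full 6×19 rectangle (perimeter 50.00 mm); Merging all regions: the regions partially overlap (shared area 22.47 mm²), so the edge portions inside another operand are dropped and the merged outline is re-measured after clipping — boundary = 50.71 mm. So its perimeter = 50.71 mm. Layer 54 (z = 6.48): the cylinder: section is a regular 8-gon, circumradius r=2 (perimeter = 2·8·2.000·sin(180°/8) = 12.25 mm); the cylinder at (14, 2): section is a regular 8-gon, circumradius r=3 (perimeter = 2·8·3.000·sin(180°/8) = 18.37 mm); the cube at (12, -0.5) does not reach this height (z outside [9.5, 34]); Combining (union): the 2 present regions are separate (no shared area or edge), so areas and boundary lengths simply add and each stays a separate island — boundary = 30.61 mm. So its perimeter = 30.61 mm. Layer 185 is larger (50.71 vs 30.61 mm).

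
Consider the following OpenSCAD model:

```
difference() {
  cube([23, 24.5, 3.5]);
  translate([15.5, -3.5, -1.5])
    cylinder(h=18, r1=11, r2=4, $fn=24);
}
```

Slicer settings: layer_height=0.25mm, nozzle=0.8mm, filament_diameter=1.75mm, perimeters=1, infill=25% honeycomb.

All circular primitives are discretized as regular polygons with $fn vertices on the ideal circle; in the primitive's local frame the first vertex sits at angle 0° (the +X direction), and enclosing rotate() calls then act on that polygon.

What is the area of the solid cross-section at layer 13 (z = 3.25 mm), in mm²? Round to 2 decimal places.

At z = 3.25 mm: the cube is present — its section is the full 23×24.5 rectangle (area 563.50 mm²); the cone at (15.5, -3.5) contributes a regular 24-gon of circumradius 9.153 (interpolated between r1=11 and r2=4 at t=0.264) (area = (24/2)·9.153²·sin(360°/24) = 260.19 mm²); After the difference (first − rest): starting from the 23×24.5 cube (563.50 mm²), the cone at (15.5, -3.5) partially overlaps it — only the 67.18 mm² overlap (of its 260.19 mm²) is removed, clipping the outline — area = 496.32 mm². Overall, the cross-section is a single solid region. Net area = 496.32 mm².

496.32 mm²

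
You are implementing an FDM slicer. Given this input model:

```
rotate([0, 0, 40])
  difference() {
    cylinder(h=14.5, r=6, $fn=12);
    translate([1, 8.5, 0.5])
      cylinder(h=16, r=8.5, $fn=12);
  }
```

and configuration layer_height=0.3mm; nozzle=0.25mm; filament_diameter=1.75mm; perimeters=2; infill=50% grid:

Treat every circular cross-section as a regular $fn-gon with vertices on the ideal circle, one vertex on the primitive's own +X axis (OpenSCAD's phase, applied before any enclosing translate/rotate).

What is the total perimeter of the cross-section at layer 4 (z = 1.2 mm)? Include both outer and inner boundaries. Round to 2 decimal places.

35.33 mm

At z = 1.2 mm: the r=6 cylinder gives a regular 12-gon of circumradius 6 (constant along its height) (perimeter = 2·12·6.000·sin(180°/12) = 37.27 mm); the r=8.5 cylinder at (1, 8.5) contributes a regular 12-gon of circumradius 8.5 (perimeter = 2·12·8.500·sin(180°/12) = 52.80 mm); Taking the first minus the rest: starting from the r=6 cylinder, the r=8.5 cylinder at (1, 8.5) partially overlaps it — only the 43.09 mm² overlap (of its 216.75 mm²) is removed, clipping the outline — boundary = 35.33 mm; (rotated 40° about Z; rotation is an isometry so areas/perimeters/island counts are preserved). Overall, the cross-section is a single solid region. Total boundary length (outer) = 35.33 mm.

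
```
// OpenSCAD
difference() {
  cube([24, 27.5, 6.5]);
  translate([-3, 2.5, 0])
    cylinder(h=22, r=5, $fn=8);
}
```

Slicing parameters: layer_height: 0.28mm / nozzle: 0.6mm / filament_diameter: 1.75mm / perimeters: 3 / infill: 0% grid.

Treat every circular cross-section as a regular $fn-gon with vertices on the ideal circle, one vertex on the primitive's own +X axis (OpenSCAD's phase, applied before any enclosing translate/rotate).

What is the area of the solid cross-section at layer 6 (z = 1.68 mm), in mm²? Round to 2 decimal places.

At z = 1.68 mm: the cube (footprint 24×27.5) is included at this height (area 660.00 mm²); the cylinder at (-3, 2.5): section is a regular 8-gon, circumradius r=5 (area = (8/2)·5.000²·sin(360°/8) = 70.71 mm²); After the difference (first − rest): starting from the 24×27.5 cube (660.00 mm²), the r=5 cylinder at (-3, 2.5) partially overlaps it — only the 8.25 mm² overlap (of its 70.71 mm²) is removed, clipping the outline — area = 651.75 mm². Overall, the cross-section is a single solid region. Net area = 651.75 mm².

651.75 mm²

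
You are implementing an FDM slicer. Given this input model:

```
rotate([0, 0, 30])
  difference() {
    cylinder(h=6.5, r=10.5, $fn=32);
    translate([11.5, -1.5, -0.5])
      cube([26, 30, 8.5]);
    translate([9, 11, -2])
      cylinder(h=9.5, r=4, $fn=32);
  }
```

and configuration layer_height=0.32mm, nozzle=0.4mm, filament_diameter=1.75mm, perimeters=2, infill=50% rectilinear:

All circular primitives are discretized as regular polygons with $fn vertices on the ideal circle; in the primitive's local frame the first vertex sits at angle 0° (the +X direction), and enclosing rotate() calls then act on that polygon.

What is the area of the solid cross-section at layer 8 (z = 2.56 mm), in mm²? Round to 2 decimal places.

343.75 mm²

At z = 2.56 mm: the r=10.5 cylinder gives a regular 32-gon of circumradius 10.5 (constant along its height) (area = (32/2)·10.500²·sin(360°/32) = 344.14 mm²); the cube at (11.5, -1.5) is present — its section is the full 26×30 rectangle (area 780.00 mm²); the cylinder at (9, 11): section is a regular 32-gon, circumradius r=4 (area = (32/2)·4.000²·sin(360°/32) = 49.94 mm²); Subtracting the remaining from the first: starting from the r=10.5 cylinder (344.14 mm²), the 26×30 cube at (11.5, -1.5) misses the remaining region (no effect); the r=4 cylinder at (9, 11) partially overlaps it — only the 0.39 mm² overlap (of its 49.94 mm²) is removed, clipping the outline — area = 343.75 mm²; (whole slice rotated 30° about Z — lengths, areas and connectivity unchanged). Overall, the cross-section is a single solid region. Net area = 343.75 mm².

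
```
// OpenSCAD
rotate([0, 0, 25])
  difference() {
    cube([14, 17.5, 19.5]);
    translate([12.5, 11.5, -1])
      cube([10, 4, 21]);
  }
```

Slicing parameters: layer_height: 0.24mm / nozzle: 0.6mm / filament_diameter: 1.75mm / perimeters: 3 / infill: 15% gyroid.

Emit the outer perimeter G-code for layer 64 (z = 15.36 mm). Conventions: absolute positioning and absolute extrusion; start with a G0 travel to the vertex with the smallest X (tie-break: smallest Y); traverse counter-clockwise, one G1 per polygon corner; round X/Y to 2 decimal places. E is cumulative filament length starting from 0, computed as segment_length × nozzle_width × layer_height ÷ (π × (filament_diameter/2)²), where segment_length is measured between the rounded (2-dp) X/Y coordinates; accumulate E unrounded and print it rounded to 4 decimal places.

At z = 15.36 mm: the cube is present — its section is the full 14×17.5 rectangle; the cube at (12.5, 11.5) is present — its section is the full 10×4 rectangle; Subtracting the remaining from the first: starting from the 14×17.5 cube, the 10×4 cube at (12.5, 11.5) partially overlaps it — only the 6.00 mm² overlap (of its 40.00 mm²) is removed, clipping the outline — 1 connected region; (whole slice rotated 25° about Z — lengths, areas and connectivity unchanged). The outline is a single polygon with 8 vertices. Extrusion per mm of travel: 0.6 × 0.24 / (π × 0.875²) = 0.059868. Accumulating E over each segment gives final E = 3.9517.

G0 X-7.40 Y15.86 Z15.36
G1 X0.00 Y0.00 E1.0478
G1 X12.69 Y5.92 E1.8861
G1 X7.83 Y16.34 E2.5745
G1 X6.47 Y15.71 E2.6642
G1 X4.78 Y19.33 E2.9034
G1 X6.14 Y19.96 E2.9931
G1 X5.29 Y21.78 E3.1134
G1 X-7.40 Y15.86 E3.9517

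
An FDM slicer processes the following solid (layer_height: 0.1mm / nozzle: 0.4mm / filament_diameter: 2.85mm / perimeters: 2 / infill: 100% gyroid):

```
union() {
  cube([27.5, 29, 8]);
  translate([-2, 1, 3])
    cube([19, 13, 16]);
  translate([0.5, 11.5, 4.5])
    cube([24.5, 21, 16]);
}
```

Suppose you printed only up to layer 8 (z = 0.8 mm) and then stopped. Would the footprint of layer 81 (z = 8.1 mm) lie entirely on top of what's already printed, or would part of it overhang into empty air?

Compare the two slices. At z = 0.8: the 27.5×29 cube contributes its full rectangle (area 797.50 mm²); the cube at (-2, 1) is absent (z outside [3, 19]); the cube at (0.5, 11.5) is not intersected at this z (z outside [4.5, 20.5]); Combining (union): only the 27.5×29 cube is present, so the union is just that shape — area = 797.50 mm². At z = 8.1: the cube is absent (z outside [0, 8]); the cube at (-2, 1) (footprint 19×13) is included at this height (area 247.00 mm²); the cube at (0.5, 11.5) is present — its section is the full 24.5×21 rectangle (area 514.50 mm²); Merging all regions: the regions partially overlap — summed areas 761.50 mm² minus the doubly-counted overlap 41.25 mm² gives 720.25 mm² — area = 720.25 mm². Checking containment: at z = 8.1 the cross-section extends beyond the z = 0.8 cross-section by about 111.75 mm².

part overhangs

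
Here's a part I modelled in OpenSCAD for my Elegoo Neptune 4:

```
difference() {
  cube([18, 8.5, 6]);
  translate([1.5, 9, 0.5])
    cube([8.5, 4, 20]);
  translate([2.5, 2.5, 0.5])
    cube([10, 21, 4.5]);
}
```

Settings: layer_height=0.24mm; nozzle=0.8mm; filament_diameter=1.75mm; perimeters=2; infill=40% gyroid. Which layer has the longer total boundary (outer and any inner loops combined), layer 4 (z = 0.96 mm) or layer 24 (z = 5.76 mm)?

Layer 4 (z = 0.96): the 18×8.5 cube contributes its full rectangle (perimeter 53.00 mm); the cube at (1.5, 9) is present — its section is the full 8.5×4 rectangle (perimeter 25.00 mm); the cube at (2.5, 2.5) is present — its section is the full 10×21 rectangle (perimeter 62.00 mm); Taking the first minus the rest: starting from the 18×8.5 cube, the 8.5×4 cube at (1.5, 9) misses the remaining region (no effect); the 10×21 cube at (2.5, 2.5) partially overlaps it — only the 60.00 mm² overlap (of its 210.00 mm²) is removed, clipping the outline — boundary = 65.00 mm. So its perimeter = 65.00 mm. Layer 24 (z = 5.76): the cube is present — its section is the full 18×8.5 rectangle (perimeter 53.00 mm); the cube at (1.5, 9) (footprint 8.5×4) is included at this height (perimeter 25.00 mm); the cube at (2.5, 2.5) is absent (z outside [0.5, 5]); After the difference (first − rest): starting from the 18×8.5 cube, the 8.5×4 cube at (1.5, 9) misses the remaining region (no effect) — boundary = 53.00 mm. So its perimeter = 53.00 mm. Layer 4 is larger (65.00 vs 53.00 mm).

layer 4 (z = 0.96 mm)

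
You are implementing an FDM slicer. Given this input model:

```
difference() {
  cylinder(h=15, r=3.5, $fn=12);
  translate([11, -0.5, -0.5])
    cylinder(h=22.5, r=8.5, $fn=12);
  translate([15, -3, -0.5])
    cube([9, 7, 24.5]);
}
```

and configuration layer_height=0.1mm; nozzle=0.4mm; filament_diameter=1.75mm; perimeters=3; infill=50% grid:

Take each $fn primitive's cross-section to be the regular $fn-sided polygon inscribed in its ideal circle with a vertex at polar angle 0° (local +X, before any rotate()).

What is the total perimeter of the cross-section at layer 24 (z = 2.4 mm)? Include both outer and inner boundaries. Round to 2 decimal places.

At z = 2.4 mm: the r=3.5 cylinder contributes a regular 12-gon of circumradius 3.5 (perimeter = 2·12·3.500·sin(180°/12) = 21.74 mm); the cylinder at (11, -0.5): section is a regular 12-gon, circumradius r=8.5 (perimeter = 2·12·8.500·sin(180°/12) = 52.80 mm); the cube at (15, -3) is present — its section is the full 9×7 rectangle (perimeter 32.00 mm); Taking the first minus the rest: starting from the r=3.5 cylinder, the r=8.5 cylinder at (11, -0.5) partially overlaps it — only the 1.81 mm² overlap (of its 216.75 mm²) is removed, clipping the outline; the 9×7 cube at (15, -3) misses the remaining region (no effect) — boundary = 21.68 mm. Overall, the cross-section is a single solid region. Total boundary length (outer) = 21.68 mm.

21.68 mm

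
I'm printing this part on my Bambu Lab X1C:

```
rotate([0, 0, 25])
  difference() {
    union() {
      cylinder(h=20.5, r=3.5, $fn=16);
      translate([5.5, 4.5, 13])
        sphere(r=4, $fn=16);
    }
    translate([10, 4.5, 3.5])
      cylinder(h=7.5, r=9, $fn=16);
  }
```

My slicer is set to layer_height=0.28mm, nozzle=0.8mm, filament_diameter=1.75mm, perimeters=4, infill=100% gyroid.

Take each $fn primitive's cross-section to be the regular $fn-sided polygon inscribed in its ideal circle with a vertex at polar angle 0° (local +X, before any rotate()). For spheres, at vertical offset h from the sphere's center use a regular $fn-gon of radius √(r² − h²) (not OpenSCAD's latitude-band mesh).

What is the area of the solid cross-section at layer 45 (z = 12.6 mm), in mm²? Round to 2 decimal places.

At z = 12.6 mm: the r=3.5 cylinder contributes a regular 16-gon of circumradius 3.5 (area = (16/2)·3.500²·sin(360°/16) = 37.50 mm²); the r=4 sphere at (5.5, 4.5) slices to a regular 16-gon of circumradius 3.980 (√(r²−h²) with h=0.4 from center) (area = (16/2)·3.980²·sin(360°/16) = 48.49 mm²); Merging all regions: the regions partially overlap — summed areas 86.00 mm² minus the doubly-counted overlap 0.37 mm² gives 85.63 mm² — area = 85.63 mm²; the cylinder at (10, 4.5) is absent (z outside [3.5, 11]); After the difference (first − rest): none of the subtracted shapes is present at this height, so the result so far is unchanged — area = 85.63 mm²; (rotated 25° about Z; rotation is an isometry so areas/perimeters/island counts are preserved). Overall, the cross-section is a single solid region. Net area = 85.63 mm².

85.63 mm²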